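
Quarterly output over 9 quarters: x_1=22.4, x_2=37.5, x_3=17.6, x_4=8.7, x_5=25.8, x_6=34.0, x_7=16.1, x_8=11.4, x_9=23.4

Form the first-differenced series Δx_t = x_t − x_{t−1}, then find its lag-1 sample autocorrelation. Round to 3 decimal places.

First differences Δx: 15.1, -19.9, -8.9, 17.1, 8.2, -17.9, -4.7, 12.0
Mean of differences = 0.1250
Numerator Σ(Δx_t−Δx̄)(Δx_{t+1}−Δx̄) = -251.1531
Denominator Σ(Δx_t−Δx̄)² = 1549.2550
r_1(Δx) = -251.1531 / 1549.2550 = -0.162

-0.162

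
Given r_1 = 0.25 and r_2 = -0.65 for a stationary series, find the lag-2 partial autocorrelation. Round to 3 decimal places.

-0.760

φ_{22} = (r_2 − r_1²) / (1 − r_1²)
r_1² = (0.25)² = 0.0625
Numerator = -0.65 − 0.0625 = -0.7125; denominator = 1 − 0.0625 = 0.9375
φ_{22} = -0.7125 / 0.9375 = -0.760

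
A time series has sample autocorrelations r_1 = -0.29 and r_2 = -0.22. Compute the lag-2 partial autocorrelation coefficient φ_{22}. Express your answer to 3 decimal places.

-0.332

φ_{22} = (r_2 − r_1²) / (1 − r_1²)
r_1² = (-0.29)² = 0.0841
Numerator = -0.22 − 0.0841 = -0.3041; denominator = 1 − 0.0841 = 0.9159
φ_{22} = -0.3041 / 0.9159 = -0.332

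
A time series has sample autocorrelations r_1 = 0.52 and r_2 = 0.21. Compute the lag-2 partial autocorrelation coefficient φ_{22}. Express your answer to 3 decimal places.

φ_{22} = (r_2 − r_1²) / (1 − r_1²)
r_1² = (0.52)² = 0.2704
Numerator = 0.21 − 0.2704 = -0.0604; denominator = 1 − 0.2704 = 0.7296
φ_{22} = -0.0604 / 0.7296 = -0.083

-0.083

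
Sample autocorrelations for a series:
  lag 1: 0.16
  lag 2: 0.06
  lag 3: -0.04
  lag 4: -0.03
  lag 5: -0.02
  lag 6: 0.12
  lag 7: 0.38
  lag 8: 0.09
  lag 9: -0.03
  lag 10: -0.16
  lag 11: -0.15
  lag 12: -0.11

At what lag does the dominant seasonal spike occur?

The largest autocorrelation is r_7 = 0.38; the remaining lags stay at or below 0.16.
The dominant spike at lag 7 indicates a seasonal period of 7.

7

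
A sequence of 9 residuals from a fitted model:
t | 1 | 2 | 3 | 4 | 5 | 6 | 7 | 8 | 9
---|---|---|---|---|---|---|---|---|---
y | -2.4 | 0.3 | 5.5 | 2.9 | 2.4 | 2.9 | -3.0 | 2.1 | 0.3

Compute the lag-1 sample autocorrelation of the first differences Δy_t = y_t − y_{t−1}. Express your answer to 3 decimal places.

-0.395

First differences Δy: 2.7, 5.2, -2.6, -0.5, 0.5, -5.9, 5.1, -1.8
Mean of differences = 0.3375
Numerator Σ(Δy_t−Δȳ)(Δy_{t+1}−Δȳ) = -41.3714
Denominator Σ(Δy_t−Δȳ)² = 104.7388
r_1(Δy) = -41.3714 / 104.7388 = -0.395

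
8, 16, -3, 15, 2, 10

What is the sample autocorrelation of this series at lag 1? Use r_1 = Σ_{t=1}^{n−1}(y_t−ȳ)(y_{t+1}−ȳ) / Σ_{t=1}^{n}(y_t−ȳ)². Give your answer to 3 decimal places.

-0.799

Mean ȳ = (8 + 16 − 3 + 15 + 2 + 10)/6 = 8.0000
Deviations from mean: 0.0000, 8.0000, -11.0000, 7.0000, -6.0000, 2.0000
Σ(y_t−ȳ)(y_{t+1}−ȳ) = (0.0000) + (-88.0000) + (-77.0000) + (-42.0000) + (-12.0000) = -219.0000
Denominator Σ(y_t−ȳ)² = 274.0000
r_1 = -219.0000 / 274.0000 = -0.799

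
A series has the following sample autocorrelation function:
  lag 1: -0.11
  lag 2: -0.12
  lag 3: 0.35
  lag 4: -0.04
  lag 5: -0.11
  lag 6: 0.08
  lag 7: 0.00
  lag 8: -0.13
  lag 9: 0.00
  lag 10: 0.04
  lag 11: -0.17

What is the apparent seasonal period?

3

The largest autocorrelation is r_3 = 0.35; the remaining lags stay at or below 0.08.
The dominant spike at lag 3 indicates a seasonal period of 3.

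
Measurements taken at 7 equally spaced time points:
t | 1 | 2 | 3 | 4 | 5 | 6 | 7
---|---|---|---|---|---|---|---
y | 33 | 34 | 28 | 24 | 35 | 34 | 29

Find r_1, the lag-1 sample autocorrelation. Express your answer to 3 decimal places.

Mean ȳ = (33 + 34 + 28 + 24 + 35 + 34 + 29)/7 = 31.0000
Deviations from mean: 2.0000, 3.0000, -3.0000, -7.0000, 4.0000, 3.0000, -2.0000
Numerator Σ_{t=1}^{6}(y_t−ȳ)(y_{t+1}−ȳ) = -4.0000
Denominator Σ(y_t−ȳ)² = 100.0000
r_1 = -4.0000 / 100.0000 = -0.040

-0.040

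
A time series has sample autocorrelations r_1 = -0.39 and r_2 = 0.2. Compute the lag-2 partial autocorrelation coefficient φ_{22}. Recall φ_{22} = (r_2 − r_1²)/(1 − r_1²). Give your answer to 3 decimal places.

φ_{22} = (r_2 − r_1²) / (1 − r_1²)
r_1² = (-0.39)² = 0.1521
Numerator = 0.2 − 0.1521 = 0.0479; denominator = 1 − 0.1521 = 0.8479
φ_{22} = 0.0479 / 0.8479 = 0.056

0.056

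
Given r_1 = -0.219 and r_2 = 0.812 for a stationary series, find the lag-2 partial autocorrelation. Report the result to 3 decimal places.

φ_{22} = (r_2 − r_1²) / (1 − r_1²)
r_1² = (-0.219)² = 0.047961
Numerator = 0.812 − 0.0480 = 0.7640; denominator = 1 − 0.0480 = 0.9520
φ_{22} = 0.7640 / 0.9520 = 0.803

0.803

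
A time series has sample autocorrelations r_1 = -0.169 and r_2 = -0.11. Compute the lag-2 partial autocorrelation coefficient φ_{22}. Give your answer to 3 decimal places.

φ_{22} = (r_2 − r_1²) / (1 − r_1²)
r_1² = (-0.169)² = 0.028561
Numerator = -0.11 − 0.0286 = -0.1386; denominator = 1 − 0.0286 = 0.9714
φ_{22} = -0.1386 / 0.9714 = -0.143

-0.143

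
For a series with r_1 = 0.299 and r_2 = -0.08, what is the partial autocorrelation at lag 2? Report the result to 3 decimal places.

φ_{22} = (r_2 − r_1²) / (1 − r_1²)
r_1² = (0.299)² = 0.089401
Numerator = -0.08 − 0.0894 = -0.1694; denominator = 1 − 0.0894 = 0.9106
φ_{22} = -0.1694 / 0.9106 = -0.186

-0.186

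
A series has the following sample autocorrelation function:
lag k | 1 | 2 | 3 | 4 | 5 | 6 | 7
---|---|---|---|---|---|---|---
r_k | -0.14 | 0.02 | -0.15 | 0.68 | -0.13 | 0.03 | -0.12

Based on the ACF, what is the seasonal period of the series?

4

The largest autocorrelation is r_4 = 0.68; the remaining lags stay at or below 0.03.
The dominant spike at lag 4 indicates a seasonal period of 4.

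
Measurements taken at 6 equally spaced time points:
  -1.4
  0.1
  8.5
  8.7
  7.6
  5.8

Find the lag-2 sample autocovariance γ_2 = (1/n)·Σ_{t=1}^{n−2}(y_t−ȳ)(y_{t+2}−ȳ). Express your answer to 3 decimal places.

-4.610

Mean ȳ = (-1.4 + 0.1 + 8.5 + 8.7 + 7.6 + 5.8)/6 = 4.8833
Σ_{t=1}^{4}(y_t−ȳ)(y_{t+2}−ȳ) = -27.6572
γ_2 = -27.6572 / 6 = -4.610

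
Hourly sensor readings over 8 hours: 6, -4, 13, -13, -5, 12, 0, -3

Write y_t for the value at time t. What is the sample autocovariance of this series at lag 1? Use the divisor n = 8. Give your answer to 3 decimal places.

Mean ȳ = (6 − 4 + 13 − 13 − 5 + 12 + 0 − 3)/8 = 0.7500
Deviations: 5.2500, -4.7500, 12.2500, -13.7500, -5.7500, 11.2500, -0.7500, -3.7500
Σ_{t=1}^{7}(y_t−ȳ)(y_{t+1}−ȳ) = -242.8125
γ_1 = -242.8125 / 8 = -30.352

-30.352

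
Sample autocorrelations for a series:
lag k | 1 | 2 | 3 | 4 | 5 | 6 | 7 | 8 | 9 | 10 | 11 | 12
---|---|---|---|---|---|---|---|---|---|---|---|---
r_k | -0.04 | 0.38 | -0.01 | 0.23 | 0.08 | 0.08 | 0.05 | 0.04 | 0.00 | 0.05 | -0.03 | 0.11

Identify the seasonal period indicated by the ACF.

2

The largest autocorrelation is r_2 = 0.38, with a weaker echo at lag 4 (0.23); the remaining lags stay at or below 0.11.
The dominant spike at lag 2 indicates a seasonal period of 2.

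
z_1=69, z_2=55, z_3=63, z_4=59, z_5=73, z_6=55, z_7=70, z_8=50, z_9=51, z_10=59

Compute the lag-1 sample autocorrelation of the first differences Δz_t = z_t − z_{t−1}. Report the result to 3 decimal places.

-0.705

First differences Δz: -14, 8, -4, 14, -18, 15, -20, 1, 8
Mean of differences = -1.1111
Numerator Σ(Δz_t−Δz̄)(Δz_{t+1}−Δz̄) = -1039.6790
Denominator Σ(Δz_t−Δz̄)² = 1474.8889
r_1(Δz) = -1039.6790 / 1474.8889 = -0.705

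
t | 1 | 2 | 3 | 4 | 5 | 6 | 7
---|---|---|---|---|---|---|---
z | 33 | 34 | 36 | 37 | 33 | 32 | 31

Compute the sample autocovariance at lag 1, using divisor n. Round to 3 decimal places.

1.641

Mean z̄ = (33 + 34 + 36 + 37 + 33 + 32 + 31)/7 = 33.7143
Deviations: -0.7143, 0.2857, 2.2857, 3.2857, -0.7143, -1.7143, -2.7143
Σ_{t=1}^{6}(z_t−z̄)(z_{t+1}−z̄) = 11.4898
γ_1 = 11.4898 / 7 = 1.641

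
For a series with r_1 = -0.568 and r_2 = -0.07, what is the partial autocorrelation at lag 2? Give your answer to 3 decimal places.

-0.580

φ_{22} = (r_2 − r_1²) / (1 − r_1²)
r_1² = (-0.568)² = 0.322624
Numerator = -0.07 − 0.3226 = -0.3926; denominator = 1 − 0.3226 = 0.6774
φ_{22} = -0.3926 / 0.6774 = -0.580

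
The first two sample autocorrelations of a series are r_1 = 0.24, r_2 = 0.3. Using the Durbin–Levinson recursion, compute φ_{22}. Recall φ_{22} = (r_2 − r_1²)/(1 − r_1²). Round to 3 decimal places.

0.257

φ_{22} = (r_2 − r_1²) / (1 − r_1²)
r_1² = (0.24)² = 0.0576
Numerator = 0.3 − 0.0576 = 0.2424; denominator = 1 − 0.0576 = 0.9424
φ_{22} = 0.2424 / 0.9424 = 0.257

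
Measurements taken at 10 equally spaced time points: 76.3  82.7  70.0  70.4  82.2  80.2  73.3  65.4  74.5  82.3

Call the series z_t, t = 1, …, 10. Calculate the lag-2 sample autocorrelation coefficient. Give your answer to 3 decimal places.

Mean z̄ = (76.3 + 82.7 + 70.0 + 70.4 + 82.2 + 80.2 + 73.3 + 65.4 + 74.5 + 82.3)/10 = 75.7300
Numerator Σ_{t=1}^{8}(z_t−z̄)(z_{t+2}−z̄) = -228.0908
Denominator Σ(z_t−z̄)² = 329.2810
r_2 = -228.0908 / 329.2810 = -0.693

-0.693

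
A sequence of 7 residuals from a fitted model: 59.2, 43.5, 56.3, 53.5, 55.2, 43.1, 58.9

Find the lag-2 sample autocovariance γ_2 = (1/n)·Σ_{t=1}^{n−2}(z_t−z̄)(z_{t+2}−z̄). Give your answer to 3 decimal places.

4.578

Mean z̄ = (59.2 + 43.5 + 56.3 + 53.5 + 55.2 + 43.1 + 58.9)/7 = 52.8143
Deviations: 6.3857, -9.3143, 3.4857, 0.6857, 2.3857, -9.7143, 6.0857
Σ_{t=1}^{5}(z_t−z̄)(z_{t+2}−z̄) = 32.0453
γ_2 = 32.0453 / 7 = 4.578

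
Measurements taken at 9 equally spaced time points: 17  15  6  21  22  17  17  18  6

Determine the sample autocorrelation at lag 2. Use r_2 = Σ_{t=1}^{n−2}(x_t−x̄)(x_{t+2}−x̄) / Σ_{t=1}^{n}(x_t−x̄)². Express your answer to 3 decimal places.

-0.267

Mean x̄ = (17 + 15 + 6 + 21 + 22 + 17 + 17 + 18 + 6)/9 = 15.4444
Numerator Σ_{t=1}^{7}(x_t−x̄)(x_{t+2}−x̄) = -70.9506
Denominator Σ(x_t−x̄)² = 266.2222
r_2 = -70.9506 / 266.2222 = -0.267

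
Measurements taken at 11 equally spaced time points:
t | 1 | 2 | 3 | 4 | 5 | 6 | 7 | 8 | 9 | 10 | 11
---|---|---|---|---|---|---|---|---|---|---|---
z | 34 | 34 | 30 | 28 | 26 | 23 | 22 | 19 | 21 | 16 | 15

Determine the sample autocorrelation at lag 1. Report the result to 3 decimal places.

0.711

Mean z̄ = (34 + 34 + 30 + 28 + 26 + 23 + 22 + 19 + 21 + 16 + 15)/11 = 24.3636
Numerator Σ_{t=1}^{10}(z_t−z̄)(z_{t+1}−z̄) = 311.7769
Denominator Σ(z_t−z̄)² = 438.5455
r_1 = 311.7769 / 438.5455 = 0.711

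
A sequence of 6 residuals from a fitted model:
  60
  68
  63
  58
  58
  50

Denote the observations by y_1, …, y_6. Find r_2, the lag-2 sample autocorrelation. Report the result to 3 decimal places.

Mean ȳ = (60 + 68 + 63 + 58 + 58 + 50)/6 = 59.5000
Numerator Σ_{t=1}^{4}(y_t−ȳ)(y_{t+2}−ȳ) = -2.0000
Denominator Σ(y_t−ȳ)² = 179.5000
r_2 = -2.0000 / 179.5000 = -0.011

-0.011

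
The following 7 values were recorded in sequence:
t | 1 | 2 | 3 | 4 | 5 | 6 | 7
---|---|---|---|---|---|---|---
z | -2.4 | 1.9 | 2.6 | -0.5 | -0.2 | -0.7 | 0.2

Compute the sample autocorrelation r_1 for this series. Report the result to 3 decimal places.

Mean z̄ = (-2.4 + 1.9 + 2.6 − 0.5 − 0.2 − 0.7 + 0.2)/7 = 0.1286
Deviations from mean: -2.5286, 1.7714, 2.4714, -0.6286, -0.3286, -0.8286, 0.0714
Σ(z_t−z̄)(z_{t+1}−z̄) = (-4.4792) + (4.3780) + (-1.5535) + (0.2065) + (0.2722) + (-0.0592) = -1.2351
Denominator Σ(z_t−z̄)² = 16.8343
r_1 = -1.2351 / 16.8343 = -0.073

-0.073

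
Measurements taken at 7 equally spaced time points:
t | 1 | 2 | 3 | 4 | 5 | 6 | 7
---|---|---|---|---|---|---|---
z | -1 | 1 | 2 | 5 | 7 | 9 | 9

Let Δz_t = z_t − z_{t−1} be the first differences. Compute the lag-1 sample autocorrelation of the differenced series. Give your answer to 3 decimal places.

First differences Δz: 2, 1, 3, 2, 2, 0
Mean of differences = 1.6667
Numerator Σ(Δz_t−Δz̄)(Δz_{t+1}−Δz̄) = -1.1111
Denominator Σ(Δz_t−Δz̄)² = 5.3333
r_1(Δz) = -1.1111 / 5.3333 = -0.208

-0.208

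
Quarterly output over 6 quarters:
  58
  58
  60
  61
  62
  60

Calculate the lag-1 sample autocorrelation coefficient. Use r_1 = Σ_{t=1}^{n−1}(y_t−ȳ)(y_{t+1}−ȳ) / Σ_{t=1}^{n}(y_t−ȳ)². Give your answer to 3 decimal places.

Mean ȳ = (58 + 58 + 60 + 61 + 62 + 60)/6 = 59.8333
Deviations from mean: -1.8333, -1.8333, 0.1667, 1.1667, 2.1667, 0.1667
Numerator Σ_{t=1}^{5}(y_t−ȳ)(y_{t+1}−ȳ) = 6.1389
Denominator Σ(y_t−ȳ)² = 12.8333
r_1 = 6.1389 / 12.8333 = 0.478

0.478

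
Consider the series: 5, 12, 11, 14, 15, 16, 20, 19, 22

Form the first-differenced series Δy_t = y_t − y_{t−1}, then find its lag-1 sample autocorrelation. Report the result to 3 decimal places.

First differences Δy: 7, -1, 3, 1, 1, 4, -1, 3
Mean of differences = 2.1250
Numerator Σ(Δy_t−Δȳ)(Δy_{t+1}−Δȳ) = -28.3906
Denominator Σ(Δy_t−Δȳ)² = 50.8750
r_1(Δy) = -28.3906 / 50.8750 = -0.558

-0.558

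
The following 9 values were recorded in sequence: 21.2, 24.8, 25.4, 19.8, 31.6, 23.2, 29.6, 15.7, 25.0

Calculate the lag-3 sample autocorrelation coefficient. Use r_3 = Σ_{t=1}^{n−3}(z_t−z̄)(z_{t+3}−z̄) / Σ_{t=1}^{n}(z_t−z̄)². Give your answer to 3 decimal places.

Mean z̄ = (21.2 + 24.8 + 25.4 + 19.8 + 31.6 + 23.2 + 29.6 + 15.7 + 25.0)/9 = 24.0333
Σ(z_t−z̄)(z_{t+3}−z̄) = (11.9944) + (5.8011) + (-1.1389) + (-23.5656) + (-63.0556) + (-0.8056) = -70.7700
Denominator Σ(z_t−z̄)² = 187.7200
r_3 = -70.7700 / 187.7200 = -0.377

-0.377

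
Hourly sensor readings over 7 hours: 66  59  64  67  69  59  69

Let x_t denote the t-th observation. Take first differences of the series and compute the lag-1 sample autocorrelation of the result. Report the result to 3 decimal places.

-0.470

First differences Δx: -7, 5, 3, 2, -10, 10
Mean of differences = 0.5000
Numerator Σ(Δx_t−Δx̄)(Δx_{t+1}−Δx̄) = -134.2500
Denominator Σ(Δx_t−Δx̄)² = 285.5000
r_1(Δx) = -134.2500 / 285.5000 = -0.470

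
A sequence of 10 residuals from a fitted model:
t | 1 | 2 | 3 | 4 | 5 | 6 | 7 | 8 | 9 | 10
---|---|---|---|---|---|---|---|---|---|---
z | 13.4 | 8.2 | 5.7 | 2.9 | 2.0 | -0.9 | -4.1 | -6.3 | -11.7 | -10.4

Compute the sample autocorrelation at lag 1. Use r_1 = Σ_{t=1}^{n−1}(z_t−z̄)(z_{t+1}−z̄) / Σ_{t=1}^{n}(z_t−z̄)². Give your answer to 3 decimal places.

Mean z̄ = (13.4 + 8.2 + 5.7 + 2.9 + 2.0 − 0.9 − 4.1 − 6.3 − 11.7 − 10.4)/10 = -0.1200
Numerator Σ_{t=1}^{9}(z_t−z̄)(z_{t+1}−z̄) = 401.5416
Denominator Σ(z_t−z̄)² = 593.9160
r_1 = 401.5416 / 593.9160 = 0.676

0.676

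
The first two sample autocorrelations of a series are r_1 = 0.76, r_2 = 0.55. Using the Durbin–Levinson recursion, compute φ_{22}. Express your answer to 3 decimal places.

-0.065

φ_{22} = (r_2 − r_1²) / (1 − r_1²)
r_1² = (0.76)² = 0.5776
Numerator = 0.55 − 0.5776 = -0.0276; denominator = 1 − 0.5776 = 0.4224
φ_{22} = -0.0276 / 0.4224 = -0.065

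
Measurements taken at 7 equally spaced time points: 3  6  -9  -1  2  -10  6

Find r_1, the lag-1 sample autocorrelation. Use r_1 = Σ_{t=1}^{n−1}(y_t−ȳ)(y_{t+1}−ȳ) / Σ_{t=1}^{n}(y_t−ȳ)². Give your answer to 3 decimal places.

-0.430

Mean ȳ = (3 + 6 − 9 − 1 + 2 − 10 + 6)/7 = -0.4286
Deviations from mean: 3.4286, 6.4286, -8.5714, -0.5714, 2.4286, -9.5714, 6.4286
Σ(y_t−ȳ)(y_{t+1}−ȳ) = (22.0408) + (-55.1020) + (4.8980) + (-1.3878) + (-23.2449) + (-61.5306) = -114.3265
Denominator Σ(y_t−ȳ)² = 265.7143
r_1 = -114.3265 / 265.7143 = -0.430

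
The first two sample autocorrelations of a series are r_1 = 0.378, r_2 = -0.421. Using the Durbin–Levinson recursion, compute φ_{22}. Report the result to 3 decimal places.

-0.658

φ_{22} = (r_2 − r_1²) / (1 − r_1²)
r_1² = (0.378)² = 0.142884
Numerator = -0.421 − 0.1429 = -0.5639; denominator = 1 − 0.1429 = 0.8571
φ_{22} = -0.5639 / 0.8571 = -0.658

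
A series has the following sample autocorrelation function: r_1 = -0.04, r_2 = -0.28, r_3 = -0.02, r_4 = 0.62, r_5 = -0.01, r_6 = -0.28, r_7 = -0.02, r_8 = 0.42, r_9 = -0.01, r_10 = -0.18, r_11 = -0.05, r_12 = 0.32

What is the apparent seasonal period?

4

The largest autocorrelation is r_4 = 0.62, with weaker echoes at lags 8 (0.42) and 12 (0.32); the remaining lags stay at or below -0.01.
The dominant spike at lag 4 indicates a seasonal period of 4.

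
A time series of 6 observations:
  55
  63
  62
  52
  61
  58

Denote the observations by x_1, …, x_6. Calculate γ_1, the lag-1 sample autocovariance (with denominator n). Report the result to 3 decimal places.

Mean x̄ = (55 + 63 + 62 + 52 + 61 + 58)/6 = 58.5000
Σ_{t=1}^{5}(x_t−x̄)(x_{t+1}−x̄) = -40.2500
γ_1 = -40.2500 / 6 = -6.708

-6.708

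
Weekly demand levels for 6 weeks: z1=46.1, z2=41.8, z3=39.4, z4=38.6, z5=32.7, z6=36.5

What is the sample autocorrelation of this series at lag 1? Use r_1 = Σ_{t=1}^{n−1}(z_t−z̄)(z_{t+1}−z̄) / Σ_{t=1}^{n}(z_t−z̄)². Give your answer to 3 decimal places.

0.381

Mean z̄ = (46.1 + 41.8 + 39.4 + 38.6 + 32.7 + 36.5)/6 = 39.1833
Deviations from mean: 6.9167, 2.6167, 0.2167, -0.5833, -6.4833, -2.6833
Numerator Σ_{t=1}^{5}(z_t−z̄)(z_{t+1}−z̄) = 39.7181
Denominator Σ(z_t−z̄)² = 104.3083
r_1 = 39.7181 / 104.3083 = 0.381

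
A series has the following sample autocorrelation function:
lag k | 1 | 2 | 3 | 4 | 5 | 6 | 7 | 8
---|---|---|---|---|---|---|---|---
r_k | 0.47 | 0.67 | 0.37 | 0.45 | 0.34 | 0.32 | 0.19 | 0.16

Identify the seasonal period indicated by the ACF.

The largest autocorrelation is r_2 = 0.67; the remaining lags stay at or below 0.47.
The dominant spike at lag 2 indicates a seasonal period of 2.

2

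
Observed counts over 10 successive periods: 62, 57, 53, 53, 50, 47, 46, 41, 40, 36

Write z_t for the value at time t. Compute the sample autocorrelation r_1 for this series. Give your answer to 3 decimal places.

Mean z̄ = (62 + 57 + 53 + 53 + 50 + 47 + 46 + 41 + 40 + 36)/10 = 48.5000
Numerator Σ_{t=1}^{9}(z_t−z̄)(z_{t+1}−z̄) = 370.2500
Denominator Σ(z_t−z̄)² = 590.5000
r_1 = 370.2500 / 590.5000 = 0.627

0.627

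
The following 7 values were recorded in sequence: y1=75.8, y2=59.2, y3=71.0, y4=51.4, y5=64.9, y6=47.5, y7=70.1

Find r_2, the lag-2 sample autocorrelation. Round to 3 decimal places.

0.529

Mean ȳ = (75.8 + 59.2 + 71.0 + 51.4 + 64.9 + 47.5 + 70.1)/7 = 62.8429
Σ(y_t−ȳ)(y_{t+2}−ȳ) = (105.6933) + (41.6847) + (16.7804) + (175.5661) + (14.9290) = 354.6535
Denominator Σ(y_t−ȳ)² = 670.9371
r_2 = 354.6535 / 670.9371 = 0.529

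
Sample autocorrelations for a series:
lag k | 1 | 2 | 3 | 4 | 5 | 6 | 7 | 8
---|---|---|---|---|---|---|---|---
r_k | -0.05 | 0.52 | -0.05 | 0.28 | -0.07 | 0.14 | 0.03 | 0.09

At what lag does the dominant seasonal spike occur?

2

The largest autocorrelation is r_2 = 0.52, with a weaker echo at lag 4 (0.28); the remaining lags stay at or below 0.14.
The dominant spike at lag 2 indicates a seasonal period of 2.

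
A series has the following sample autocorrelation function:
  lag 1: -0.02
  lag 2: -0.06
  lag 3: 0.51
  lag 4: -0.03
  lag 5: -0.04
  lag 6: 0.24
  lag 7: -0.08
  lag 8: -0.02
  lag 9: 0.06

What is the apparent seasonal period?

The largest autocorrelation is r_3 = 0.51, with a weaker echo at lag 6 (0.24); the remaining lags stay at or below 0.06.
The dominant spike at lag 3 indicates a seasonal period of 3.

3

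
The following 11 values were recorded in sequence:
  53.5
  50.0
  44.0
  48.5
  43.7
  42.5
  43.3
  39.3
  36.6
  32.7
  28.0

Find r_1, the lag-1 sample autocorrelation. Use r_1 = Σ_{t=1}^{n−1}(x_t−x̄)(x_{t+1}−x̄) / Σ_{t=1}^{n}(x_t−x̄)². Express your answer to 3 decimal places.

0.574

Mean x̄ = (53.5 + 50.0 + 44.0 + 48.5 + 43.7 + 42.5 + 43.3 + 39.3 + 36.6 + 32.7 + 28.0)/11 = 42.0091
Numerator Σ_{t=1}^{10}(x_t−x̄)(x_{t+1}−x̄) = 325.0163
Denominator Σ(x_t−x̄)² = 566.2691
r_1 = 325.0163 / 566.2691 = 0.574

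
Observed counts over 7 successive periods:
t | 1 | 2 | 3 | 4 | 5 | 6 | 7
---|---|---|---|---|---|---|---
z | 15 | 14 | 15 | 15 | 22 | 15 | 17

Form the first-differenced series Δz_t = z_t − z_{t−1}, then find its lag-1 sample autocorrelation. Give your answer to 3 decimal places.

-0.624

First differences Δz: -1, 1, 0, 7, -7, 2
Mean of differences = 0.3333
Numerator Σ(Δz_t−Δz̄)(Δz_{t+1}−Δz̄) = -64.4444
Denominator Σ(Δz_t−Δz̄)² = 103.3333
r_1(Δz) = -64.4444 / 103.3333 = -0.624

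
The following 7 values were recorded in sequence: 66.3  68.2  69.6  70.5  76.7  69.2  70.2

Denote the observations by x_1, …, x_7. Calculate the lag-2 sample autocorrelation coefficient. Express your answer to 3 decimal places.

-0.030

Mean x̄ = (66.3 + 68.2 + 69.6 + 70.5 + 76.7 + 69.2 + 70.2)/7 = 70.1000
Deviations from mean: -3.8000, -1.9000, -0.5000, 0.4000, 6.6000, -0.9000, 0.1000
Σ(x_t−x̄)(x_{t+2}−x̄) = (1.9000) + (-0.7600) + (-3.3000) + (-0.3600) + (0.6600) = -1.8600
Denominator Σ(x_t−x̄)² = 62.8400
r_2 = -1.8600 / 62.8400 = -0.030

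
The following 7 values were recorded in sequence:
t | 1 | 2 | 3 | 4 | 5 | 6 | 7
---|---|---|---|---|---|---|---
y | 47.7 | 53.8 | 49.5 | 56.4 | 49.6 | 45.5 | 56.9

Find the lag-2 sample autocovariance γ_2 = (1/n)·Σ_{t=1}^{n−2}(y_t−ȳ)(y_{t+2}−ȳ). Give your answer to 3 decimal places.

-2.412

Mean ȳ = (47.7 + 53.8 + 49.5 + 56.4 + 49.6 + 45.5 + 56.9)/7 = 51.3429
Σ_{t=1}^{5}(y_t−ȳ)(y_{t+2}−ȳ) = -16.8822
γ_2 = -16.8822 / 7 = -2.412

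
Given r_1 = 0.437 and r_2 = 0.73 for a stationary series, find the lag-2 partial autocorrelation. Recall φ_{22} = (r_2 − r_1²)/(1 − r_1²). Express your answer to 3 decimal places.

φ_{22} = (r_2 − r_1²) / (1 − r_1²)
r_1² = (0.437)² = 0.190969
Numerator = 0.73 − 0.1910 = 0.5390; denominator = 1 − 0.1910 = 0.8090
φ_{22} = 0.5390 / 0.8090 = 0.666

0.666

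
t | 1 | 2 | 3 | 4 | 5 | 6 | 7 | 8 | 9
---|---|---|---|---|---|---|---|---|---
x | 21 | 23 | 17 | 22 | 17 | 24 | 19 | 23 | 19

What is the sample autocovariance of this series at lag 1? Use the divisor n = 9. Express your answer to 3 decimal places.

-4.787

Mean x̄ = (21 + 23 + 17 + 22 + 17 + 24 + 19 + 23 + 19)/9 = 20.5556
Σ_{t=1}^{8}(x_t−x̄)(x_{t+1}−x̄) = -43.0864
γ_1 = -43.0864 / 9 = -4.787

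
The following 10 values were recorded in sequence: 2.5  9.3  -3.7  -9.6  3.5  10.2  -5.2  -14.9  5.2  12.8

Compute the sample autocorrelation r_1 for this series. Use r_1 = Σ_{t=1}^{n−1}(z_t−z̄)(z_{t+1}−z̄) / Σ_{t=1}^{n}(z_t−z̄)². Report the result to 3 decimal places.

0.059

Mean z̄ = (2.5 + 9.3 − 3.7 − 9.6 + 3.5 + 10.2 − 5.2 − 14.9 + 5.2 + 12.8)/10 = 1.0100
Numerator Σ_{t=1}^{9}(z_t−z̄)(z_{t+1}−z̄) = 44.2119
Denominator Σ(z_t−z̄)² = 744.6090
r_1 = 44.2119 / 744.6090 = 0.059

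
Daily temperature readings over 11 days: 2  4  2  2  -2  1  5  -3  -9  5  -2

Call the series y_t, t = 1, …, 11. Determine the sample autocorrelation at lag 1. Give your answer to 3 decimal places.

-0.152

Mean ȳ = (2 + 4 + 2 + 2 − 2 + 1 + 5 − 3 − 9 + 5 − 2)/11 = 0.4545
Numerator Σ_{t=1}^{10}(y_t−ȳ)(y_{t+1}−ȳ) = -26.4793
Denominator Σ(y_t−ȳ)² = 174.7273
r_1 = -26.4793 / 174.7273 = -0.152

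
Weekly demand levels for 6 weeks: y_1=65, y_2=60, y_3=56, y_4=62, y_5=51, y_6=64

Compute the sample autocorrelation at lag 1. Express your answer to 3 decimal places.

Mean ȳ = (65 + 60 + 56 + 62 + 51 + 64)/6 = 59.6667
Deviations from mean: 5.3333, 0.3333, -3.6667, 2.3333, -8.6667, 4.3333
Numerator Σ_{t=1}^{5}(y_t−ȳ)(y_{t+1}−ȳ) = -65.7778
Denominator Σ(y_t−ȳ)² = 141.3333
r_1 = -65.7778 / 141.3333 = -0.465

-0.465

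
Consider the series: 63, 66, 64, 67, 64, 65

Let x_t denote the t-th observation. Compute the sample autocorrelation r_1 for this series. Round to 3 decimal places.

-0.633

Mean x̄ = (63 + 66 + 64 + 67 + 64 + 65)/6 = 64.8333
Numerator Σ_{t=1}^{5}(x_t−x̄)(x_{t+1}−x̄) = -6.8611
Denominator Σ(x_t−x̄)² = 10.8333
r_1 = -6.8611 / 10.8333 = -0.633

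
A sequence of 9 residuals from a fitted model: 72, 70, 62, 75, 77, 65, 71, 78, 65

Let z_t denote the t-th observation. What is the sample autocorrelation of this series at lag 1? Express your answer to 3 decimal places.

Mean z̄ = (72 + 70 + 62 + 75 + 77 + 65 + 71 + 78 + 65)/9 = 70.5556
Numerator Σ_{t=1}^{8}(z_t−z̄)(z_{t+1}−z̄) = -81.7531
Denominator Σ(z_t−z̄)² = 254.2222
r_1 = -81.7531 / 254.2222 = -0.322

-0.322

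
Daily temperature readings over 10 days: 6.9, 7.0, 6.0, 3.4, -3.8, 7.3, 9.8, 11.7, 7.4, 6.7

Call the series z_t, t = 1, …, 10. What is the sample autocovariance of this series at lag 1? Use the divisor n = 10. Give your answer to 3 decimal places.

Mean z̄ = (6.9 + 7.0 + 6.0 + 3.4 − 3.8 + 7.3 + 9.8 + 11.7 + 7.4 + 6.7)/10 = 6.2400
Σ_{t=1}^{9}(z_t−z̄)(z_{t+1}−z̄) = 48.9504
γ_1 = 48.9504 / 10 = 4.895

4.895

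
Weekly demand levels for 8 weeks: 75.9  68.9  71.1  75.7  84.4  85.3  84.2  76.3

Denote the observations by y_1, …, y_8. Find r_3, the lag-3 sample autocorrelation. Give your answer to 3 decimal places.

Mean ȳ = (75.9 + 68.9 + 71.1 + 75.7 + 84.4 + 85.3 + 84.2 + 76.3)/8 = 77.7250
Deviations from mean: -1.8250, -8.8250, -6.6250, -2.0250, 6.6750, 7.5750, 6.4750, -1.4250
Σ(y_t−ȳ)(y_{t+3}−ȳ) = (3.6956) + (-58.9069) + (-50.1844) + (-13.1119) + (-9.5119) = -128.0194
Denominator Σ(y_t−ȳ)² = 275.0950
r_3 = -128.0194 / 275.0950 = -0.465

-0.465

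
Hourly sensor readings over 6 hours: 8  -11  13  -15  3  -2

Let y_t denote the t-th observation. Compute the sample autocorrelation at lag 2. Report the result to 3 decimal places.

Mean ȳ = (8 − 11 + 13 − 15 + 3 − 2)/6 = -0.6667
Deviations from mean: 8.6667, -10.3333, 13.6667, -14.3333, 3.6667, -1.3333
Numerator Σ_{t=1}^{4}(y_t−ȳ)(y_{t+2}−ȳ) = 335.7778
Denominator Σ(y_t−ȳ)² = 589.3333
r_2 = 335.7778 / 589.3333 = 0.570

0.570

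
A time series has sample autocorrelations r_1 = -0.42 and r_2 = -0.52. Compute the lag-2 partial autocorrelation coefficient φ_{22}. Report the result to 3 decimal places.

-0.846

φ_{22} = (r_2 − r_1²) / (1 − r_1²)
r_1² = (-0.42)² = 0.1764
Numerator = -0.52 − 0.1764 = -0.6964; denominator = 1 − 0.1764 = 0.8236
φ_{22} = -0.6964 / 0.8236 = -0.846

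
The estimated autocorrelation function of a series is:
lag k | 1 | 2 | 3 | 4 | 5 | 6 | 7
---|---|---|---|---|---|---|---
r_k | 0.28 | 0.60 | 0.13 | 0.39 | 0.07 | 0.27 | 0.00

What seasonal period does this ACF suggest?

2

The largest autocorrelation is r_2 = 0.60, with a weaker echo at lag 4 (0.39); the remaining lags stay at or below 0.28.
The dominant spike at lag 2 indicates a seasonal period of 2.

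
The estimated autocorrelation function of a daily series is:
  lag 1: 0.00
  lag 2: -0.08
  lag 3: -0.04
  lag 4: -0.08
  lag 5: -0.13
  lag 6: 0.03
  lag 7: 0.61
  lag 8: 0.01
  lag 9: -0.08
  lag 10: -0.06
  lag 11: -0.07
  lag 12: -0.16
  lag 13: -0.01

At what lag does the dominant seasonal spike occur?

The largest autocorrelation is r_7 = 0.61; the remaining lags stay at or below 0.03.
The dominant spike at lag 7 indicates a seasonal period of 7.

7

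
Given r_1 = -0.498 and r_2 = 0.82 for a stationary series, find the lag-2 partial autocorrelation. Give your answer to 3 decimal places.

0.761

φ_{22} = (r_2 − r_1²) / (1 − r_1²)
r_1² = (-0.498)² = 0.248004
Numerator = 0.82 − 0.2480 = 0.5720; denominator = 1 − 0.2480 = 0.7520
φ_{22} = 0.5720 / 0.7520 = 0.761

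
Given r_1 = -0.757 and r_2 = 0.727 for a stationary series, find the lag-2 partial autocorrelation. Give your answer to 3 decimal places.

φ_{22} = (r_2 − r_1²) / (1 − r_1²)
r_1² = (-0.757)² = 0.573049
Numerator = 0.727 − 0.5730 = 0.1540; denominator = 1 − 0.5730 = 0.4270
φ_{22} = 0.1540 / 0.4270 = 0.361

0.361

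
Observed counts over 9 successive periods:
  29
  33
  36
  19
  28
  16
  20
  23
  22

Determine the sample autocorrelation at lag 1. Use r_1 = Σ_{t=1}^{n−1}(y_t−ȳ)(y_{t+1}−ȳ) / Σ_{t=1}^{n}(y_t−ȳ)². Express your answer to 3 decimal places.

Mean ȳ = (29 + 33 + 36 + 19 + 28 + 16 + 20 + 23 + 22)/9 = 25.1111
Numerator Σ_{t=1}^{8}(y_t−ȳ)(y_{t+1}−ȳ) = 69.9877
Denominator Σ(y_t−ȳ)² = 364.8889
r_1 = 69.9877 / 364.8889 = 0.192

0.192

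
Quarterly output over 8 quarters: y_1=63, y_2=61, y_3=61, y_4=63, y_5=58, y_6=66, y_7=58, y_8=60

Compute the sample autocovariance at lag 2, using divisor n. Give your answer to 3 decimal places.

Mean ȳ = (63 + 61 + 61 + 63 + 58 + 66 + 58 + 60)/8 = 61.2500
Σ_{t=1}^{6}(y_t−ȳ)(y_{t+2}−ȳ) = 12.8750
γ_2 = 12.8750 / 8 = 1.609

1.609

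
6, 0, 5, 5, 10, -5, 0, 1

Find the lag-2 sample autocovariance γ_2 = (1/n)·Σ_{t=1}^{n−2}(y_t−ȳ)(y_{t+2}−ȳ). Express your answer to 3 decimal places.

-0.797

Mean ȳ = (6 + 0 + 5 + 5 + 10 − 5 + 0 + 1)/8 = 2.7500
Deviations: 3.2500, -2.7500, 2.2500, 2.2500, 7.2500, -7.7500, -2.7500, -1.7500
Σ_{t=1}^{6}(y_t−ȳ)(y_{t+2}−ȳ) = -6.3750
γ_2 = -6.3750 / 8 = -0.797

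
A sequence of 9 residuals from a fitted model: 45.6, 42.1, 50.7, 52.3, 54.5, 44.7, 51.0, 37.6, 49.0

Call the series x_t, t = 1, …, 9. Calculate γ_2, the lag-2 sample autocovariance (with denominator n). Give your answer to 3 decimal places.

3.826

Mean x̄ = (45.6 + 42.1 + 50.7 + 52.3 + 54.5 + 44.7 + 51.0 + 37.6 + 49.0)/9 = 47.5000
Σ_{t=1}^{7}(x_t−x̄)(x_{t+2}−x̄) = 34.4300
γ_2 = 34.4300 / 9 = 3.826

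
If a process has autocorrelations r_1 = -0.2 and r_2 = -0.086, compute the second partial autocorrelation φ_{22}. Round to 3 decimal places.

φ_{22} = (r_2 − r_1²) / (1 − r_1²)
r_1² = (-0.2)² = 0.04
Numerator = -0.086 − 0.0400 = -0.1260; denominator = 1 − 0.0400 = 0.9600
φ_{22} = -0.1260 / 0.9600 = -0.131

-0.131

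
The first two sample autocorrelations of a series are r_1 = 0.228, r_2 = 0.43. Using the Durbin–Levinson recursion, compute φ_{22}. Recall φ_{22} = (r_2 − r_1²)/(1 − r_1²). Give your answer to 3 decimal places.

0.399

φ_{22} = (r_2 − r_1²) / (1 − r_1²)
r_1² = (0.228)² = 0.051984
Numerator = 0.43 − 0.0520 = 0.3780; denominator = 1 − 0.0520 = 0.9480
φ_{22} = 0.3780 / 0.9480 = 0.399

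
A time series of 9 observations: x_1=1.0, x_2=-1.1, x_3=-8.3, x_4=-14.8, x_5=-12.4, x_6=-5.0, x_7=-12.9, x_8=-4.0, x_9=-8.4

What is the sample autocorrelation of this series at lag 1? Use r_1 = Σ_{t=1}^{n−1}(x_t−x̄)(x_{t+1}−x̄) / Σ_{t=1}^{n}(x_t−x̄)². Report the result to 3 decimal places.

0.184

Mean x̄ = (1.0 − 1.1 − 8.3 − 14.8 − 12.4 − 5.0 − 12.9 − 4.0 − 8.4)/9 = -7.3222
Numerator Σ_{t=1}^{8}(x_t−x̄)(x_{t+1}−x̄) = 44.1251
Denominator Σ(x_t−x̄)² = 239.3356
r_1 = 44.1251 / 239.3356 = 0.184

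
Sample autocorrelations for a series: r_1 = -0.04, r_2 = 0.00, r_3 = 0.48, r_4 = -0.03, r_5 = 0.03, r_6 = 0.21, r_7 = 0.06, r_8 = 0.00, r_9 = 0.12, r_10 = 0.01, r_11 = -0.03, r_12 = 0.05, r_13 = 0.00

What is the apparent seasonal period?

3

The largest autocorrelation is r_3 = 0.48, with a weaker echo at lag 6 (0.21); the remaining lags stay at or below 0.12.
The dominant spike at lag 3 indicates a seasonal period of 3.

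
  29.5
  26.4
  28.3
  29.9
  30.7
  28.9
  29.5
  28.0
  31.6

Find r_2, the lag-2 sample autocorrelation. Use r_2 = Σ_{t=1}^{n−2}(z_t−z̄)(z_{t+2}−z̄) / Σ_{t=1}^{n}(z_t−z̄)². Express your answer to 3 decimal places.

Mean z̄ = (29.5 + 26.4 + 28.3 + 29.9 + 30.7 + 28.9 + 29.5 + 28.0 + 31.6)/9 = 29.2000
Σ(z_t−z̄)(z_{t+2}−z̄) = (-0.2700) + (-1.9600) + (-1.3500) + (-0.2100) + (0.4500) + (0.3600) + (0.7200) = -2.2600
Denominator Σ(z_t−z̄)² = 18.8600
r_2 = -2.2600 / 18.8600 = -0.120

-0.120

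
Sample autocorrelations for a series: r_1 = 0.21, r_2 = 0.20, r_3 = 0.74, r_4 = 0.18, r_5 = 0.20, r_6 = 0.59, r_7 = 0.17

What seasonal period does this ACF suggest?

3

The largest autocorrelation is r_3 = 0.74, with a weaker echo at lag 6 (0.59); the remaining lags stay at or below 0.21.
The dominant spike at lag 3 indicates a seasonal period of 3.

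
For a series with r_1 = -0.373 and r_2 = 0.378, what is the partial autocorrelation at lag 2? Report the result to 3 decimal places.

φ_{22} = (r_2 − r_1²) / (1 − r_1²)
r_1² = (-0.373)² = 0.139129
Numerator = 0.378 − 0.1391 = 0.2389; denominator = 1 − 0.1391 = 0.8609
φ_{22} = 0.2389 / 0.8609 = 0.277

0.277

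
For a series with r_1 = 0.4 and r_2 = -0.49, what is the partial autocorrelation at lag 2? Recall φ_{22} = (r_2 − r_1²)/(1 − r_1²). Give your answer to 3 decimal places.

-0.774

φ_{22} = (r_2 − r_1²) / (1 − r_1²)
r_1² = (0.4)² = 0.16
Numerator = -0.49 − 0.1600 = -0.6500; denominator = 1 − 0.1600 = 0.8400
φ_{22} = -0.6500 / 0.8400 = -0.774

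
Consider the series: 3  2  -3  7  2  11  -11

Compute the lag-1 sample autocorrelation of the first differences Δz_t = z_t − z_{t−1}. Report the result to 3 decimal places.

-0.472

First differences Δz: -1, -5, 10, -5, 9, -22
Mean of differences = -2.3333
Numerator Σ(Δz_t−Δz̄)(Δz_{t+1}−Δz̄) = -322.4444
Denominator Σ(Δz_t−Δz̄)² = 683.3333
r_1(Δz) = -322.4444 / 683.3333 = -0.472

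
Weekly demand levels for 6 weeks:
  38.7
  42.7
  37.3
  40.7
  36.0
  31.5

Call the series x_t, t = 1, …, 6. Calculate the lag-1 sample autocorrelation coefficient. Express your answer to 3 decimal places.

0.086

Mean x̄ = (38.7 + 42.7 + 37.3 + 40.7 + 36.0 + 31.5)/6 = 37.8167
Deviations from mean: 0.8833, 4.8833, -0.5167, 2.8833, -1.8167, -6.3167
Σ(x_t−x̄)(x_{t+1}−x̄) = (4.3136) + (-2.5231) + (-1.4897) + (-5.2381) + (11.4753) = 6.5381
Denominator Σ(x_t−x̄)² = 76.4083
r_1 = 6.5381 / 76.4083 = 0.086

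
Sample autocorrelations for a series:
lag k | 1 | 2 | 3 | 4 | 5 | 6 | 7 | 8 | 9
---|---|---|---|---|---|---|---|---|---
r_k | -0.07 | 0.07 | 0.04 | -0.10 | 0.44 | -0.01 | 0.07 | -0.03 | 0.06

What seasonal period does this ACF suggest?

The largest autocorrelation is r_5 = 0.44; the remaining lags stay at or below 0.07.
The dominant spike at lag 5 indicates a seasonal period of 5.

5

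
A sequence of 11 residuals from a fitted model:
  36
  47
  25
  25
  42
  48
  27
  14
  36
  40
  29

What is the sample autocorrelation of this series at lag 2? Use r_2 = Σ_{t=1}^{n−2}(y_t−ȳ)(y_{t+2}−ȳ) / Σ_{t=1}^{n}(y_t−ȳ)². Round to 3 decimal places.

-0.744

Mean ȳ = (36 + 47 + 25 + 25 + 42 + 48 + 27 + 14 + 36 + 40 + 29)/11 = 33.5455
Numerator Σ_{t=1}^{9}(y_t−ȳ)(y_{t+2}−ȳ) = -822.9587
Denominator Σ(y_t−ȳ)² = 1106.7273
r_2 = -822.9587 / 1106.7273 = -0.744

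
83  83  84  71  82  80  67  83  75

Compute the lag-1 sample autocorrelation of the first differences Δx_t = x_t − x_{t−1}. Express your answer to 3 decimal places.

First differences Δx: 0, 1, -13, 11, -2, -13, 16, -8
Mean of differences = -1.0000
Numerator Σ(Δx_t−Δx̄)(Δx_{t+1}−Δx̄) = -489.0000
Denominator Σ(Δx_t−Δx̄)² = 776.0000
r_1(Δx) = -489.0000 / 776.0000 = -0.630

-0.630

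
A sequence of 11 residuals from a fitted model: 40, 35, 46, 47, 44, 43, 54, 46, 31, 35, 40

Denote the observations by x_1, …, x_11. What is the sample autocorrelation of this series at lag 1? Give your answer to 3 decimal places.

Mean x̄ = (40 + 35 + 46 + 47 + 44 + 43 + 54 + 46 + 31 + 35 + 40)/11 = 41.9091
Numerator Σ_{t=1}^{10}(x_t−x̄)(x_{t+1}−x̄) = 125.2645
Denominator Σ(x_t−x̄)² = 432.9091
r_1 = 125.2645 / 432.9091 = 0.289

0.289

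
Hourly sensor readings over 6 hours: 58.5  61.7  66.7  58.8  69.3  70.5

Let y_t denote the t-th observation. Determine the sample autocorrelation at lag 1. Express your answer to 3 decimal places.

-0.006

Mean ȳ = (58.5 + 61.7 + 66.7 + 58.8 + 69.3 + 70.5)/6 = 64.2500
Deviations from mean: -5.7500, -2.5500, 2.4500, -5.4500, 5.0500, 6.2500
Σ(y_t−ȳ)(y_{t+1}−ȳ) = (14.6625) + (-6.2475) + (-13.3525) + (-27.5225) + (31.5625) = -0.8975
Denominator Σ(y_t−ȳ)² = 139.8350
r_1 = -0.8975 / 139.8350 = -0.006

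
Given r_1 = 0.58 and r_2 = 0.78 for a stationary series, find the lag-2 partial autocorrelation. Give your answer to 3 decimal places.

φ_{22} = (r_2 − r_1²) / (1 − r_1²)
r_1² = (0.58)² = 0.3364
Numerator = 0.78 − 0.3364 = 0.4436; denominator = 1 − 0.3364 = 0.6636
φ_{22} = 0.4436 / 0.6636 = 0.668

0.668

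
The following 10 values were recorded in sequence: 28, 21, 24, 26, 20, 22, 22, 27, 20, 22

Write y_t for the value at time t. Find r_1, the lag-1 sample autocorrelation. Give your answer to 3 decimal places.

Mean ȳ = (28 + 21 + 24 + 26 + 20 + 22 + 22 + 27 + 20 + 22)/10 = 23.2000
Numerator Σ_{t=1}^{9}(y_t−ȳ)(y_{t+1}−ȳ) = -26.6400
Denominator Σ(y_t−ȳ)² = 75.6000
r_1 = -26.6400 / 75.6000 = -0.352

-0.352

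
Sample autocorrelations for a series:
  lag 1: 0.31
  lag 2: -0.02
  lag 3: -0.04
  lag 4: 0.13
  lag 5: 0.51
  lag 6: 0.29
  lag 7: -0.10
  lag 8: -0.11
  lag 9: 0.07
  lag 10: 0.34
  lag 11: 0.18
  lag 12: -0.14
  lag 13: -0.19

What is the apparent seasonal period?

The largest autocorrelation is r_5 = 0.51, with a weaker echo at lag 10 (0.34); the remaining lags stay at or below 0.31.
The dominant spike at lag 5 indicates a seasonal period of 5.

5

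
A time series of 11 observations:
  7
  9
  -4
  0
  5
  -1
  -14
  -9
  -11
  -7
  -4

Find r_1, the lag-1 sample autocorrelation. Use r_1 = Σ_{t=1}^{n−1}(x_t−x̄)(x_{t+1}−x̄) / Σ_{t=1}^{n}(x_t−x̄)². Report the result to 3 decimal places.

0.492

Mean x̄ = (7 + 9 − 4 + 0 + 5 − 1 − 14 − 9 − 11 − 7 − 4)/11 = -2.6364
Numerator Σ_{t=1}^{10}(x_t−x̄)(x_{t+1}−x̄) = 274.6860
Denominator Σ(x_t−x̄)² = 558.5455
r_1 = 274.6860 / 558.5455 = 0.492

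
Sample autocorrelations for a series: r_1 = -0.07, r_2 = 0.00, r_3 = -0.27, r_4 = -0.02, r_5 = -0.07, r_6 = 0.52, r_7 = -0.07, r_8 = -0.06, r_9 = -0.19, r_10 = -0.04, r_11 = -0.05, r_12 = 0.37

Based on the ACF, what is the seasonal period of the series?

6

The largest autocorrelation is r_6 = 0.52, with a weaker echo at lag 12 (0.37); the remaining lags stay at or below 0.00.
The dominant spike at lag 6 indicates a seasonal period of 6.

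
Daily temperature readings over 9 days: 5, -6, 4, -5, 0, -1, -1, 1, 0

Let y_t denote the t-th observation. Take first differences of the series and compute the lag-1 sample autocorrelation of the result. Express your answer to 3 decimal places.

-0.752

First differences Δy: -11, 10, -9, 5, -1, 0, 2, -1
Mean of differences = -0.6250
Numerator Σ(Δy_t−Δȳ)(Δy_{t+1}−Δȳ) = -248.0156
Denominator Σ(Δy_t−Δȳ)² = 329.8750
r_1(Δy) = -248.0156 / 329.8750 = -0.752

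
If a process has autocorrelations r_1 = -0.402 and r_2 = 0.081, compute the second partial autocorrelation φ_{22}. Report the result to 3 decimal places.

-0.096

φ_{22} = (r_2 − r_1²) / (1 − r_1²)
r_1² = (-0.402)² = 0.161604
Numerator = 0.081 − 0.1616 = -0.0806; denominator = 1 − 0.1616 = 0.8384
φ_{22} = -0.0806 / 0.8384 = -0.096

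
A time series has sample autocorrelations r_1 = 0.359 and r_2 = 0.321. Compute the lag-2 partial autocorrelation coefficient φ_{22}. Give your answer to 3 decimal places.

φ_{22} = (r_2 − r_1²) / (1 − r_1²)
r_1² = (0.359)² = 0.128881
Numerator = 0.321 − 0.1289 = 0.1921; denominator = 1 − 0.1289 = 0.8711
φ_{22} = 0.1921 / 0.8711 = 0.221

0.221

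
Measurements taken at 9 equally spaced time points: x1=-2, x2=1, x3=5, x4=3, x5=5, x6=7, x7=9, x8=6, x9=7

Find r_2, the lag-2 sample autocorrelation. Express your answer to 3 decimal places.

0.167

Mean x̄ = (-2 + 1 + 5 + 3 + 5 + 7 + 9 + 6 + 7)/9 = 4.5556
Σ(x_t−x̄)(x_{t+2}−x̄) = (-2.9136) + (5.5309) + (0.1975) + (-3.8025) + (1.9753) + (3.5309) + (10.8642) = 15.3827
Denominator Σ(x_t−x̄)² = 92.2222
r_2 = 15.3827 / 92.2222 = 0.167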